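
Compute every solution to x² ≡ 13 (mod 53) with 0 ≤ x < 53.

53 ≡ 1 (mod 4), so we find a root by search.
Trying successive values, 15² = 225 ≡ 13 (mod 53). The other root is 53 − 15 = 38.

15, 38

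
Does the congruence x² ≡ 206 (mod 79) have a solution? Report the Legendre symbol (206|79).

-1

Euler's criterion: (206/79) ≡ 48^39 (mod 79).
48^2 ≡ 13 (mod 79)
48^4 ≡ 11 (mod 79)
48^8 ≡ 42 (mod 79)
48^16 ≡ 26 (mod 79)
48^32 ≡ 44 (mod 79)
48^39 = 48^(32+4+2+1) ≡ 78 (mod 79).
Result is 78 ≡ −1, so (206/79) = −1.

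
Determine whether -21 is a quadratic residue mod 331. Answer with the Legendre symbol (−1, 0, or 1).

First reduce: -21 ≡ 310 (mod 331).
Pull out 2: since 331 ≡ 3 (mod 8), (2/331) = -1.
Reciprocity: 155 ≡ 3 and 331 ≡ 3 (mod 4), so (155/331) = −(331/155).
Reduce top mod 155: now compute (21/155).
Reciprocity: 21 ≡ 1 and 155 ≡ 3 (mod 4), so (21/155) = +(155/21).
Reduce top mod 21: now compute (8/21).
Pull out 2^3: since 21 ≡ 5 (mod 8), (2/21) = -1, so (2/21)^3 = -1.
Reached (1/21) = 1. Collecting the sign flips along the way, the symbol is -1.

-1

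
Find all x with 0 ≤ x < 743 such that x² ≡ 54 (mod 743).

Since 743 ≡ 3 (mod 4), a square root of 54 is 54^((743+1)/4) = 54^186 mod 743.
Repeated squaring: 54^2≡687, 54^4≡164, 54^8≡148, 54^16≡357, 54^32≡396, 54^64≡43, 54^128≡363 (mod 743).
54^186 = 54^(128+32+16+8+2) ≡ 560 (mod 743).
Check: 560² = 313600 ≡ 54 (mod 743). The two roots are 183 and 560.

183, 560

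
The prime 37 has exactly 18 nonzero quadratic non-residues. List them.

Square k = 1,…,18 (k and 37−k give the same square):
1²=1, 2²=4, 3²=9, 4²=16, 5²=25, 6²=36, 7²≡12, 8²≡27, 9²≡7, 10²≡26, 11²≡10, 12²≡33, 13²≡21, 14²≡11, 15²≡3, 16²≡34, 17²≡30, 18²≡28 (mod 37).
The residues are {1, 3, 4, 7, 9, 10, 11, 12, 16, 21, 25, 26, 27, 28, 30, 33, 34, 36}; the non-residues are the remaining 18 nonzero classes.

2 5 6 8 13 14 15 17 18 19 20 22 23 24 29 31 32 35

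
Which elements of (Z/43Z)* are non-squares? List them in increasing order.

2,3,5,7,8,12,18,19,20,22,26,27,28,29,30,32,33,34,37,39,42

Square k = 1,…,21 (k and 43−k give the same square):
1²=1, 2²=4, 3²=9, 4²=16, 5²=25, 6²=36, 7²≡6, 8²≡21, 9²≡38, 10²≡14, 11²≡35, 12²≡15, 13²≡40, 14²≡24, 15²≡10, 16²≡41, 17²≡31, 18²≡23, 19²≡17, 20²≡13, 21²≡11 (mod 43).
The residues are {1, 4, 6, 9, 10, 11, 13, 14, 15, 16, 17, 21, 23, 24, 25, 31, 35, 36, 38, 40, 41}; the non-residues are the remaining 21 nonzero classes.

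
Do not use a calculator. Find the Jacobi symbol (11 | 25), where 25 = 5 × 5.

Reciprocity: 11 ≡ 3 and 25 ≡ 1 (mod 4), so (11/25) = +(25/11).
Reduce top mod 11: now compute (3/11).
Reciprocity: 3 ≡ 3 and 11 ≡ 3 (mod 4), so (3/11) = −(11/3).
Reduce top mod 3: now compute (2/3).
Pull out 2: since 3 ≡ 3 (mod 8), (2/3) = -1.
Reached (1/3) = 1. Collecting the sign flips along the way, the symbol is +1.

1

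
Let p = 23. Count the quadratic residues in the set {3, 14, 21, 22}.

1

(3/23) = +1 → QR.
(14/23) = -1 → non-residue.
(21/23) = -1 → non-residue.
(22/23) = -1 → non-residue.
Total quadratic residues among the 4: 1.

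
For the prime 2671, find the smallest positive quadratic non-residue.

3

(2/2671) = +1, so 2 is a residue.
(3/2671) = −1, so 3 is the smallest positive non-residue mod 2671.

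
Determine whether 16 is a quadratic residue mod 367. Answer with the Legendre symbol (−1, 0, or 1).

1

Pull out 2^4: since 367 ≡ 7 (mod 8), (2/367) = +1, so (2/367)^4 = +1.
Reached (1/367) = 1. Collecting the sign flips along the way, the symbol is +1.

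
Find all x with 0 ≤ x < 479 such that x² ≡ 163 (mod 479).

40, 439

Since 479 ≡ 3 (mod 4), a square root of 163 is 163^((479+1)/4) = 163^120 mod 479.
Repeated squaring: 163^2≡224, 163^4≡360, 163^8≡270, 163^16≡92, 163^32≡321, 163^64≡56 (mod 479).
163^120 = 163^(64+32+16+8) ≡ 40 (mod 479).
Check: 40² = 1600 ≡ 163 (mod 479). The two roots are 40 and 439.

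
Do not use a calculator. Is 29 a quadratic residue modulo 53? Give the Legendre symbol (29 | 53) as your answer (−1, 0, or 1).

1

Euler's criterion: (29/53) ≡ 29^26 (mod 53).
29^2 ≡ 46 (mod 53)
29^4 ≡ 49 (mod 53)
29^8 ≡ 16 (mod 53)
29^16 ≡ 44 (mod 53)
29^26 = 29^(16+8+2) ≡ 1 (mod 53).
Result is 1, so (29/53) = 1.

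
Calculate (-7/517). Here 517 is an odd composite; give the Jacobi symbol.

First reduce: -7 ≡ 510 (mod 517).
Pull out 2: since 517 ≡ 5 (mod 8), (2/517) = -1.
Reciprocity: 255 ≡ 3 and 517 ≡ 1 (mod 4), so (255/517) = +(517/255).
Reduce top mod 255: now compute (7/255).
Reciprocity: 7 ≡ 3 and 255 ≡ 3 (mod 4), so (7/255) = −(255/7).
Reduce top mod 7: now compute (3/7).
Reciprocity: 3 ≡ 3 and 7 ≡ 3 (mod 4), so (3/7) = −(7/3).
Reduce top mod 3: now compute (1/3).
Reached (1/3) = 1. Collecting the sign flips along the way, the symbol is -1.

-1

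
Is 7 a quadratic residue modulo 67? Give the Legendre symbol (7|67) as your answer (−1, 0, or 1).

Reciprocity: 7 ≡ 3 and 67 ≡ 3 (mod 4), so (7/67) = −(67/7).
Reduce top mod 7: now compute (4/7).
Pull out 2^2: since 7 ≡ 7 (mod 8), (2/7) = +1, so (2/7)^2 = +1.
Reached (1/7) = 1. Collecting the sign flips along the way, the symbol is -1.

-1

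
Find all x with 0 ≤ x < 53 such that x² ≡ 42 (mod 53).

25, 28

53 ≡ 1 (mod 4), so we find a root by search.
Trying successive values, 25² = 625 ≡ 42 (mod 53). The other root is 53 − 25 = 28.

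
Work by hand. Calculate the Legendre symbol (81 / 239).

Euler's criterion: (81/239) ≡ 81^119 (mod 239).
81^2 ≡ 108 (mod 239)
81^4 ≡ 192 (mod 239)
81^8 ≡ 58 (mod 239)
81^16 ≡ 18 (mod 239)
81^32 ≡ 85 (mod 239)
81^64 ≡ 55 (mod 239)
81^119 = 81^(64+32+16+4+2+1) ≡ 1 (mod 239).
Result is 1, so (81/239) = 1.

1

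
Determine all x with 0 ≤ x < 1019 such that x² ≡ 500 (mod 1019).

Since 1019 ≡ 3 (mod 4), a square root of 500 is 500^((1019+1)/4) = 500^255 mod 1019.
Repeated squaring: 500^2≡345, 500^4≡821, 500^8≡482, 500^16≡1011, 500^32≡64, 500^64≡20, 500^128≡400 (mod 1019).
500^255 = 500^(128+64+32+16+8+4+2+1) ≡ 320 (mod 1019).
Check: 320² = 102400 ≡ 500 (mod 1019). The two roots are 320 and 699.

320, 699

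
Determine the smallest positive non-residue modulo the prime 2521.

11

(2/2521) = +1, so 2 is a residue.
(3/2521) = +1, so 3 is a residue.
(4/2521) = +1, so 4 is a residue.
(5/2521) = +1, so 5 is a residue.
(6/2521) = +1, so 6 is a residue.
(7/2521) = +1, so 7 is a residue.
(8/2521) = +1, so 8 is a residue.
(9/2521) = +1, so 9 is a residue.
(10/2521) = +1, so 10 is a residue.
(11/2521) = −1, so 11 is the smallest positive non-residue mod 2521.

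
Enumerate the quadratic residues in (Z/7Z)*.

Square k = 1,…,3 (k and 7−k give the same square):
1²=1, 2²=4, 3²≡2 (mod 7).
So the quadratic residues mod 7 are {1, 2, 4}.

1,2,4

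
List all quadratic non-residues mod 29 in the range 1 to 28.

2 3 8 10 11 12 14 15 17 18 19 21 26 27

Square k = 1,…,14 (k and 29−k give the same square):
1²=1, 2²=4, 3²=9, 4²=16, 5²=25, 6²≡7, 7²≡20, 8²≡6, 9²≡23, 10²≡13, 11²≡5, 12²≡28, 13²≡24, 14²≡22 (mod 29).
The residues are {1, 4, 5, 6, 7, 9, 13, 16, 20, 22, 23, 24, 25, 28}; the non-residues are the remaining 14 nonzero classes.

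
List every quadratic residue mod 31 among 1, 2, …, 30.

Square k = 1,…,15 (k and 31−k give the same square):
1²=1, 2²=4, 3²=9, 4²=16, 5²=25, 6²≡5, 7²≡18, 8²≡2, 9²≡19, 10²≡7, 11²≡28, 12²≡20, 13²≡14, 14²≡10, 15²≡8 (mod 31).
So the quadratic residues mod 31 are {1, 2, 4, 5, 7, 8, 9, 10, 14, 16, 18, 19, 20, 25, 28}.

1,2,4,5,7,8,9,10,14,16,18,19,20,25,28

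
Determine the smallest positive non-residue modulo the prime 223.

3

(2/223) = +1, so 2 is a residue.
(3/223) = −1, so 3 is the smallest positive non-residue mod 223.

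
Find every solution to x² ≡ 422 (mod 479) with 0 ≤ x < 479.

Since 479 ≡ 3 (mod 4), a square root of 422 is 422^((479+1)/4) = 422^120 mod 479.
Repeated squaring: 422^2≡375, 422^4≡278, 422^8≡165, 422^16≡401, 422^32≡336, 422^64≡331 (mod 479).
422^120 = 422^(64+32+16+8) ≡ 275 (mod 479).
Check: 275² = 75625 ≡ 422 (mod 479). The two roots are 204 and 275.

204, 275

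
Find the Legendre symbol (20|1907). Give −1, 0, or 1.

Pull out 2^2: since 1907 ≡ 3 (mod 8), (2/1907) = -1, so (2/1907)^2 = +1.
Reciprocity: 5 ≡ 1 and 1907 ≡ 3 (mod 4), so (5/1907) = +(1907/5).
Reduce top mod 5: now compute (2/5).
Pull out 2: since 5 ≡ 5 (mod 8), (2/5) = -1.
Reached (1/5) = 1. Collecting the sign flips along the way, the symbol is -1.

-1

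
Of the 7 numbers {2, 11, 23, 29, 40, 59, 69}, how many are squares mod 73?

3

(2/73) = +1 → QR.
(11/73) = -1 → non-residue.
(23/73) = +1 → QR.
(29/73) = -1 → non-residue.
(40/73) = -1 → non-residue.
(59/73) = -1 → non-residue.
(69/73) = +1 → QR.
Total quadratic residues among the 7: 3.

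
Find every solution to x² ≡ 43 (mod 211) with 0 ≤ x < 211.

26, 185

Since 211 ≡ 3 (mod 4), a square root of 43 is 43^((211+1)/4) = 43^53 mod 211.
Repeated squaring: 43^2≡161, 43^4≡179, 43^8≡180, 43^16≡117, 43^32≡185 (mod 211).
43^53 = 43^(32+16+4+1) ≡ 185 (mod 211).
Check: 185² = 34225 ≡ 43 (mod 211). The two roots are 26 and 185.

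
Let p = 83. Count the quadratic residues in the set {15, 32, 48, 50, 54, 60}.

1

(15/83) = -1 → non-residue.
(32/83) = -1 → non-residue.
(48/83) = +1 → QR.
(50/83) = -1 → non-residue.
(54/83) = -1 → non-residue.
(60/83) = -1 → non-residue.
Total quadratic residues among the 6: 1.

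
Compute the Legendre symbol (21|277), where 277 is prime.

Reciprocity: 21 ≡ 1 and 277 ≡ 1 (mod 4), so (21/277) = +(277/21).
Reduce top mod 21: now compute (4/21).
Pull out 2^2: since 21 ≡ 5 (mod 8), (2/21) = -1, so (2/21)^2 = +1.
Reached (1/21) = 1. Collecting the sign flips along the way, the symbol is +1.

1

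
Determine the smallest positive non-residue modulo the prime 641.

3

(2/641) = +1, so 2 is a residue.
(3/641) = −1, so 3 is the smallest positive non-residue mod 641.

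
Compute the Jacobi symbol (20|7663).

Pull out 2^2: since 7663 ≡ 7 (mod 8), (2/7663) = +1, so (2/7663)^2 = +1.
Reciprocity: 5 ≡ 1 and 7663 ≡ 3 (mod 4), so (5/7663) = +(7663/5).
Reduce top mod 5: now compute (3/5).
Reciprocity: 3 ≡ 3 and 5 ≡ 1 (mod 4), so (3/5) = +(5/3).
Reduce top mod 3: now compute (2/3).
Pull out 2: since 3 ≡ 3 (mod 8), (2/3) = -1.
Reached (1/3) = 1. Collecting the sign flips along the way, the symbol is -1.

-1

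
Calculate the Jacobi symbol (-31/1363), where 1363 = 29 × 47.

First reduce: -31 ≡ 1332 (mod 1363).
Pull out 2^2: since 1363 ≡ 3 (mod 8), (2/1363) = -1, so (2/1363)^2 = +1.
Reciprocity: 333 ≡ 1 and 1363 ≡ 3 (mod 4), so (333/1363) = +(1363/333).
Reduce top mod 333: now compute (31/333).
Reciprocity: 31 ≡ 3 and 333 ≡ 1 (mod 4), so (31/333) = +(333/31).
Reduce top mod 31: now compute (23/31).
Reciprocity: 23 ≡ 3 and 31 ≡ 3 (mod 4), so (23/31) = −(31/23).
Reduce top mod 23: now compute (8/23).
Pull out 2^3: since 23 ≡ 7 (mod 8), (2/23) = +1, so (2/23)^3 = +1.
Reached (1/23) = 1. Collecting the sign flips along the way, the symbol is -1.

-1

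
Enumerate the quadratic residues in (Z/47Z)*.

Square k = 1,…,23 (k and 47−k give the same square):
1²=1, 2²=4, 3²=9, 4²=16, 5²=25, 6²=36, 7²≡2, 8²≡17, 9²≡34, 10²≡6, 11²≡27, 12²≡3, 13²≡28, 14²≡8, 15²≡37, 16²≡21, 17²≡7, 18²≡42, 19²≡32, 20²≡24, 21²≡18, 22²≡14, 23²≡12 (mod 47).
So the quadratic residues mod 47 are {1, 2, 3, 4, 6, 7, 8, 9, 12, 14, 16, 17, 18, 21, 24, 25, 27, 28, 32, 34, 36, 37, 42}.

1,2,3,4,6,7,8,9,12,14,16,17,18,21,24,25,27,28,32,34,36,37,42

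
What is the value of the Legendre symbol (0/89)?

Top reduces to 0: gcd > 1, so the symbol is 0.

0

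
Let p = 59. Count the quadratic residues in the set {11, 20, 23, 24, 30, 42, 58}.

(11/59) = -1 → non-residue.
(20/59) = +1 → QR.
(23/59) = -1 → non-residue.
(24/59) = -1 → non-residue.
(30/59) = -1 → non-residue.
(42/59) = -1 → non-residue.
(58/59) = -1 → non-residue.
Total quadratic residues among the 7: 1.

1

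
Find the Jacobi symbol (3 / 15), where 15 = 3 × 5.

Reciprocity: 3 ≡ 3 and 15 ≡ 3 (mod 4), so (3/15) = −(15/3).
Reduce top mod 3: now compute (0/3).
Top reduces to 0: gcd > 1, so the symbol is 0.

0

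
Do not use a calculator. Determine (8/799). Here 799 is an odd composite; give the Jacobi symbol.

1

Pull out 2^3: since 799 ≡ 7 (mod 8), (2/799) = +1, so (2/799)^3 = +1.
Reached (1/799) = 1. Collecting the sign flips along the way, the symbol is +1.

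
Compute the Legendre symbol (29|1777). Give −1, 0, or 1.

-1

Reciprocity: 29 ≡ 1 and 1777 ≡ 1 (mod 4), so (29/1777) = +(1777/29).
Reduce top mod 29: now compute (8/29).
Pull out 2^3: since 29 ≡ 5 (mod 8), (2/29) = -1, so (2/29)^3 = -1.
Reached (1/29) = 1. Collecting the sign flips along the way, the symbol is -1.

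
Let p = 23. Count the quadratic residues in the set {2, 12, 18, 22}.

(2/23) = +1 → QR.
(12/23) = +1 → QR.
(18/23) = +1 → QR.
(22/23) = -1 → non-residue.
Total quadratic residues among the 4: 3.

3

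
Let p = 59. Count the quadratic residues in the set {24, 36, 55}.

1

(24/59) = -1 → non-residue.
(36/59) = +1 → QR.
(55/59) = -1 → non-residue.
Total quadratic residues among the 3: 1.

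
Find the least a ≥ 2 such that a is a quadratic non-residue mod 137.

3

(2/137) = +1, so 2 is a residue.
(3/137) = −1, so 3 is the smallest positive non-residue mod 137.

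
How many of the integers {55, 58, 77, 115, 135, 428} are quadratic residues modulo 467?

2

(55/467) = +1 → QR.
(58/467) = +1 → QR.
(77/467) = -1 → non-residue.
(115/467) = -1 → non-residue.
(135/467) = -1 → non-residue.
(428/467) = -1 → non-residue.
Total quadratic residues among the 6: 2.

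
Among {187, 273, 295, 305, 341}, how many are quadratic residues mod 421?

(187/421) = +1 → QR.
(273/421) = -1 → non-residue.
(295/421) = -1 → non-residue.
(305/421) = -1 → non-residue.
(341/421) = +1 → QR.
Total quadratic residues among the 5: 2.

2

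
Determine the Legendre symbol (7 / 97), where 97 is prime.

Reciprocity: 7 ≡ 3 and 97 ≡ 1 (mod 4), so (7/97) = +(97/7).
Reduce top mod 7: now compute (6/7).
Pull out 2: since 7 ≡ 7 (mod 8), (2/7) = +1.
Reciprocity: 3 ≡ 3 and 7 ≡ 3 (mod 4), so (3/7) = −(7/3).
Reduce top mod 3: now compute (1/3).
Reached (1/3) = 1. Collecting the sign flips along the way, the symbol is -1.

-1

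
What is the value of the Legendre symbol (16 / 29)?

Euler's criterion: (16/29) ≡ 16^14 (mod 29).
16^2 ≡ 24 (mod 29)
16^4 ≡ 25 (mod 29)
16^8 ≡ 16 (mod 29)
16^14 = 16^(8+4+2) ≡ 1 (mod 29).
Result is 1, so (16/29) = 1.

1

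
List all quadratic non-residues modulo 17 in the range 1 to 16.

3, 5, 6, 7, 10, 11, 12, 14

Square k = 1,…,8 (k and 17−k give the same square):
1²=1, 2²=4, 3²=9, 4²=16, 5²≡8, 6²≡2, 7²≡15, 8²≡13 (mod 17).
The residues are {1, 2, 4, 8, 9, 13, 15, 16}; the non-residues are the remaining 8 nonzero classes.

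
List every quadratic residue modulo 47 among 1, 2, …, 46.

1, 2, 3, 4, 6, 7, 8, 9, 12, 14, 16, 17, 18, 21, 24, 25, 27, 28, 32, 34, 36, 37, 42

Square k = 1,…,23 (k and 47−k give the same square):
1²=1, 2²=4, 3²=9, 4²=16, 5²=25, 6²=36, 7²≡2, 8²≡17, 9²≡34, 10²≡6, 11²≡27, 12²≡3, 13²≡28, 14²≡8, 15²≡37, 16²≡21, 17²≡7, 18²≡42, 19²≡32, 20²≡24, 21²≡18, 22²≡14, 23²≡12 (mod 47).
So the quadratic residues mod 47 are {1, 2, 3, 4, 6, 7, 8, 9, 12, 14, 16, 17, 18, 21, 24, 25, 27, 28, 32, 34, 36, 37, 42}.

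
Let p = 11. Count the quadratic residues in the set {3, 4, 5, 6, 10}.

3

(3/11) = +1 → QR.
(4/11) = +1 → QR.
(5/11) = +1 → QR.
(6/11) = -1 → non-residue.
(10/11) = -1 → non-residue.
Total quadratic residues among the 5: 3.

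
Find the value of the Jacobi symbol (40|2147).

Pull out 2^3: since 2147 ≡ 3 (mod 8), (2/2147) = -1, so (2/2147)^3 = -1.
Reciprocity: 5 ≡ 1 and 2147 ≡ 3 (mod 4), so (5/2147) = +(2147/5).
Reduce top mod 5: now compute (2/5).
Pull out 2: since 5 ≡ 5 (mod 8), (2/5) = -1.
Reached (1/5) = 1. Collecting the sign flips along the way, the symbol is +1.

1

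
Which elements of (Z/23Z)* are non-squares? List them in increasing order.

Square k = 1,…,11 (k and 23−k give the same square):
1²=1, 2²=4, 3²=9, 4²=16, 5²≡2, 6²≡13, 7²≡3, 8²≡18, 9²≡12, 10²≡8, 11²≡6 (mod 23).
The residues are {1, 2, 3, 4, 6, 8, 9, 12, 13, 16, 18}; the non-residues are the remaining 11 nonzero classes.

5, 7, 10, 11, 14, 15, 17, 19, 20, 21, 22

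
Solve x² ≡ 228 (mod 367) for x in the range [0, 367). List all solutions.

Since 367 ≡ 3 (mod 4), a square root of 228 is 228^((367+1)/4) = 228^92 mod 367.
Repeated squaring: 228^2≡237, 228^4≡18, 228^8≡324, 228^16≡14, 228^32≡196, 228^64≡248 (mod 367).
228^92 = 228^(64+16+8+4) ≡ 213 (mod 367).
Check: 213² = 45369 ≡ 228 (mod 367). The two roots are 154 and 213.

154, 213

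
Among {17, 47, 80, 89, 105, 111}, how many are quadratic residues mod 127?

2

(17/127) = +1 → QR.
(47/127) = +1 → QR.
(80/127) = -1 → non-residue.
(89/127) = -1 → non-residue.
(105/127) = -1 → non-residue.
(111/127) = -1 → non-residue.
Total quadratic residues among the 6: 2.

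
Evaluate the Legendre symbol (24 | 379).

1

Pull out 2^3: since 379 ≡ 3 (mod 8), (2/379) = -1, so (2/379)^3 = -1.
Reciprocity: 3 ≡ 3 and 379 ≡ 3 (mod 4), so (3/379) = −(379/3).
Reduce top mod 3: now compute (1/3).
Reached (1/3) = 1. Collecting the sign flips along the way, the symbol is +1.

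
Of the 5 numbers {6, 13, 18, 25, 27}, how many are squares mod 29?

(6/29) = +1 → QR.
(13/29) = +1 → QR.
(18/29) = -1 → non-residue.
(25/29) = +1 → QR.
(27/29) = -1 → non-residue.
Total quadratic residues among the 5: 3.

3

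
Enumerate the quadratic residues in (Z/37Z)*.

1 3 4 7 9 10 11 12 16 21 25 26 27 28 30 33 34 36

Square k = 1,…,18 (k and 37−k give the same square):
1²=1, 2²=4, 3²=9, 4²=16, 5²=25, 6²=36, 7²≡12, 8²≡27, 9²≡7, 10²≡26, 11²≡10, 12²≡33, 13²≡21, 14²≡11, 15²≡3, 16²≡34, 17²≡30, 18²≡28 (mod 37).
So the quadratic residues mod 37 are {1, 3, 4, 7, 9, 10, 11, 12, 16, 21, 25, 26, 27, 28, 30, 33, 34, 36}.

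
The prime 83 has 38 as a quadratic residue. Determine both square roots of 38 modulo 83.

11, 72

Since 83 ≡ 3 (mod 4), a square root of 38 is 38^((83+1)/4) = 38^21 mod 83.
Repeated squaring: 38^2≡33, 38^4≡10, 38^8≡17, 38^16≡40 (mod 83).
38^21 = 38^(16+4+1) ≡ 11 (mod 83).
Check: 11² = 121 ≡ 38 (mod 83). The two roots are 11 and 72.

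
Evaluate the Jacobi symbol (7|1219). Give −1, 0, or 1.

-1

Reciprocity: 7 ≡ 3 and 1219 ≡ 3 (mod 4), so (7/1219) = −(1219/7).
Reduce top mod 7: now compute (1/7).
Reached (1/7) = 1. Collecting the sign flips along the way, the symbol is -1.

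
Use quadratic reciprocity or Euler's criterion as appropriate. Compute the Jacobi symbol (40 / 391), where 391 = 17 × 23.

Pull out 2^3: since 391 ≡ 7 (mod 8), (2/391) = +1, so (2/391)^3 = +1.
Reciprocity: 5 ≡ 1 and 391 ≡ 3 (mod 4), so (5/391) = +(391/5).
Reduce top mod 5: now compute (1/5).
Reached (1/5) = 1. Collecting the sign flips along the way, the symbol is +1.

1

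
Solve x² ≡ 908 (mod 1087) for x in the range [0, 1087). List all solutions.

98, 989

Since 1087 ≡ 3 (mod 4), a square root of 908 is 908^((1087+1)/4) = 908^272 mod 1087.
Repeated squaring: 908^2≡518, 908^4≡922, 908^8≡50, 908^16≡326, 908^32≡837, 908^64≡541, 908^128≡278, 908^256≡107 (mod 1087).
908^272 = 908^(256+16) ≡ 98 (mod 1087).
Check: 98² = 9604 ≡ 908 (mod 1087). The two roots are 98 and 989.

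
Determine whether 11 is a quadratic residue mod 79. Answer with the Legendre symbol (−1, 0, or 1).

1

Euler's criterion: (11/79) ≡ 11^39 (mod 79).
11^2 ≡ 42 (mod 79)
11^4 ≡ 26 (mod 79)
11^8 ≡ 44 (mod 79)
11^16 ≡ 40 (mod 79)
11^32 ≡ 20 (mod 79)
11^39 = 11^(32+4+2+1) ≡ 1 (mod 79).
Result is 1, so (11/79) = 1.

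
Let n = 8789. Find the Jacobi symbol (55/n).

0

Reciprocity: 55 ≡ 3 and 8789 ≡ 1 (mod 4), so (55/8789) = +(8789/55).
Reduce top mod 55: now compute (44/55).
Pull out 2^2: since 55 ≡ 7 (mod 8), (2/55) = +1, so (2/55)^2 = +1.
Reciprocity: 11 ≡ 3 and 55 ≡ 3 (mod 4), so (11/55) = −(55/11).
Reduce top mod 11: now compute (0/11).
Top reduces to 0: gcd > 1, so the symbol is 0.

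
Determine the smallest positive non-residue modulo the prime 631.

3

(2/631) = +1, so 2 is a residue.
(3/631) = −1, so 3 is the smallest positive non-residue mod 631.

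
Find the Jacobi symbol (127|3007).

Reciprocity: 127 ≡ 3 and 3007 ≡ 3 (mod 4), so (127/3007) = −(3007/127).
Reduce top mod 127: now compute (86/127).
Pull out 2: since 127 ≡ 7 (mod 8), (2/127) = +1.
Reciprocity: 43 ≡ 3 and 127 ≡ 3 (mod 4), so (43/127) = −(127/43).
Reduce top mod 43: now compute (41/43).
Reciprocity: 41 ≡ 1 and 43 ≡ 3 (mod 4), so (41/43) = +(43/41).
Reduce top mod 41: now compute (2/41).
Pull out 2: since 41 ≡ 1 (mod 8), (2/41) = +1.
Reached (1/41) = 1. Collecting the sign flips along the way, the symbol is +1.

1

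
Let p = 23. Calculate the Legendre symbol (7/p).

Reciprocity: 7 ≡ 3 and 23 ≡ 3 (mod 4), so (7/23) = −(23/7).
Reduce top mod 7: now compute (2/7).
Pull out 2: since 7 ≡ 7 (mod 8), (2/7) = +1.
Reached (1/7) = 1. Collecting the sign flips along the way, the symbol is -1.

-1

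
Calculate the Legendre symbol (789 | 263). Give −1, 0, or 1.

First reduce: 789 ≡ 0 (mod 263).
Top reduces to 0: gcd > 1, so the symbol is 0.

0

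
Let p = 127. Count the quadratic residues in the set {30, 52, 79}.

3

(30/127) = +1 → QR.
(52/127) = +1 → QR.
(79/127) = +1 → QR.
Total quadratic residues among the 3: 3.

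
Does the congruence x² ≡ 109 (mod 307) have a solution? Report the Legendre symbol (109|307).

1

Reciprocity: 109 ≡ 1 and 307 ≡ 3 (mod 4), so (109/307) = +(307/109).
Reduce top mod 109: now compute (89/109).
Reciprocity: 89 ≡ 1 and 109 ≡ 1 (mod 4), so (89/109) = +(109/89).
Reduce top mod 89: now compute (20/89).
Pull out 2^2: since 89 ≡ 1 (mod 8), (2/89) = +1, so (2/89)^2 = +1.
Reciprocity: 5 ≡ 1 and 89 ≡ 1 (mod 4), so (5/89) = +(89/5).
Reduce top mod 5: now compute (4/5).
Pull out 2^2: since 5 ≡ 5 (mod 8), (2/5) = -1, so (2/5)^2 = +1.
Reached (1/5) = 1. Collecting the sign flips along the way, the symbol is +1.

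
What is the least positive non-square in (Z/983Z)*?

5

(2/983) = +1, so 2 is a residue.
(3/983) = +1, so 3 is a residue.
(4/983) = +1, so 4 is a residue.
(5/983) = −1, so 5 is the smallest positive non-residue mod 983.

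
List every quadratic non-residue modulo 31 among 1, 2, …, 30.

Square k = 1,…,15 (k and 31−k give the same square):
1²=1, 2²=4, 3²=9, 4²=16, 5²=25, 6²≡5, 7²≡18, 8²≡2, 9²≡19, 10²≡7, 11²≡28, 12²≡20, 13²≡14, 14²≡10, 15²≡8 (mod 31).
The residues are {1, 2, 4, 5, 7, 8, 9, 10, 14, 16, 18, 19, 20, 25, 28}; the non-residues are the remaining 15 nonzero classes.

3 6 11 12 13 15 17 21 22 23 24 26 27 29 30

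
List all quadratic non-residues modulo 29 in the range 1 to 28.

Square k = 1,…,14 (k and 29−k give the same square):
1²=1, 2²=4, 3²=9, 4²=16, 5²=25, 6²≡7, 7²≡20, 8²≡6, 9²≡23, 10²≡13, 11²≡5, 12²≡28, 13²≡24, 14²≡22 (mod 29).
The residues are {1, 4, 5, 6, 7, 9, 13, 16, 20, 22, 23, 24, 25, 28}; the non-residues are the remaining 14 nonzero classes.

2,3,8,10,11,12,14,15,17,18,19,21,26,27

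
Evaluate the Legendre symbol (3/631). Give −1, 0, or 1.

-1

Reciprocity: 3 ≡ 3 and 631 ≡ 3 (mod 4), so (3/631) = −(631/3).
Reduce top mod 3: now compute (1/3).
Reached (1/3) = 1. Collecting the sign flips along the way, the symbol is -1.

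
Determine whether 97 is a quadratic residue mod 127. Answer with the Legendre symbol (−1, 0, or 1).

Reciprocity: 97 ≡ 1 and 127 ≡ 3 (mod 4), so (97/127) = +(127/97).
Reduce top mod 97: now compute (30/97).
Pull out 2: since 97 ≡ 1 (mod 8), (2/97) = +1.
Reciprocity: 15 ≡ 3 and 97 ≡ 1 (mod 4), so (15/97) = +(97/15).
Reduce top mod 15: now compute (7/15).
Reciprocity: 7 ≡ 3 and 15 ≡ 3 (mod 4), so (7/15) = −(15/7).
Reduce top mod 7: now compute (1/7).
Reached (1/7) = 1. Collecting the sign flips along the way, the symbol is -1.

-1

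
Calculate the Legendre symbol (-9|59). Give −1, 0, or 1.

Euler's criterion: (-9/59) ≡ 50^29 (mod 59).
50^2 ≡ 22 (mod 59)
50^4 ≡ 12 (mod 59)
50^8 ≡ 26 (mod 59)
50^16 ≡ 27 (mod 59)
50^29 = 50^(16+8+4+1) ≡ 58 (mod 59).
Result is 58 ≡ −1, so (-9/59) = −1.

-1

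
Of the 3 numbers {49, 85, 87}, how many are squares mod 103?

(49/103) = +1 → QR.
(85/103) = -1 → non-residue.
(87/103) = -1 → non-residue.
Total quadratic residues among the 3: 1.

1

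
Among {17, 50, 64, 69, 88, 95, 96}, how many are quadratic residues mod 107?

2

(17/107) = -1 → non-residue.
(50/107) = -1 → non-residue.
(64/107) = +1 → QR.
(69/107) = +1 → QR.
(88/107) = -1 → non-residue.
(95/107) = -1 → non-residue.
(96/107) = -1 → non-residue.
Total quadratic residues among the 7: 2.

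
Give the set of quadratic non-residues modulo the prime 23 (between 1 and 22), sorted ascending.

Square k = 1,…,11 (k and 23−k give the same square):
1²=1, 2²=4, 3²=9, 4²=16, 5²≡2, 6²≡13, 7²≡3, 8²≡18, 9²≡12, 10²≡8, 11²≡6 (mod 23).
The residues are {1, 2, 3, 4, 6, 8, 9, 12, 13, 16, 18}; the non-residues are the remaining 11 nonzero classes.

5 7 10 11 14 15 17 19 20 21 22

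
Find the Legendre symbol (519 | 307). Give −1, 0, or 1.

1

First reduce: 519 ≡ 212 (mod 307).
Pull out 2^2: since 307 ≡ 3 (mod 8), (2/307) = -1, so (2/307)^2 = +1.
Reciprocity: 53 ≡ 1 and 307 ≡ 3 (mod 4), so (53/307) = +(307/53).
Reduce top mod 53: now compute (42/53).
Pull out 2: since 53 ≡ 5 (mod 8), (2/53) = -1.
Reciprocity: 21 ≡ 1 and 53 ≡ 1 (mod 4), so (21/53) = +(53/21).
Reduce top mod 21: now compute (11/21).
Reciprocity: 11 ≡ 3 and 21 ≡ 1 (mod 4), so (11/21) = +(21/11).
Reduce top mod 11: now compute (10/11).
Pull out 2: since 11 ≡ 3 (mod 8), (2/11) = -1.
Reciprocity: 5 ≡ 1 and 11 ≡ 3 (mod 4), so (5/11) = +(11/5).
Reduce top mod 5: now compute (1/5).
Reached (1/5) = 1. Collecting the sign flips along the way, the symbol is +1.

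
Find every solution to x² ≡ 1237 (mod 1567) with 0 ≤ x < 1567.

358, 1209

Since 1567 ≡ 3 (mod 4), a square root of 1237 is 1237^((1567+1)/4) = 1237^392 mod 1567.
Repeated squaring: 1237^2≡777, 1237^4≡434, 1237^8≡316, 1237^16≡1135, 1237^32≡151, 1237^64≡863, 1237^128≡444, 1237^256≡1261 (mod 1567).
1237^392 = 1237^(256+128+8) ≡ 1209 (mod 1567).
Check: 1209² = 1461681 ≡ 1237 (mod 1567). The two roots are 358 and 1209.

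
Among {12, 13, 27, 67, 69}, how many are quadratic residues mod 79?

2

(12/79) = -1 → non-residue.
(13/79) = +1 → QR.
(27/79) = -1 → non-residue.
(67/79) = +1 → QR.
(69/79) = -1 → non-residue.
Total quadratic residues among the 5: 2.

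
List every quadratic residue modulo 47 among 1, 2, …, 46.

Square k = 1,…,23 (k and 47−k give the same square):
1²=1, 2²=4, 3²=9, 4²=16, 5²=25, 6²=36, 7²≡2, 8²≡17, 9²≡34, 10²≡6, 11²≡27, 12²≡3, 13²≡28, 14²≡8, 15²≡37, 16²≡21, 17²≡7, 18²≡42, 19²≡32, 20²≡24, 21²≡18, 22²≡14, 23²≡12 (mod 47).
So the quadratic residues mod 47 are {1, 2, 3, 4, 6, 7, 8, 9, 12, 14, 16, 17, 18, 21, 24, 25, 27, 28, 32, 34, 36, 37, 42}.

1, 2, 3, 4, 6, 7, 8, 9, 12, 14, 16, 17, 18, 21, 24, 25, 27, 28, 32, 34, 36, 37, 42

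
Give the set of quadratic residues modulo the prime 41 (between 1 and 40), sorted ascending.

Square k = 1,…,20 (k and 41−k give the same square):
1²=1, 2²=4, 3²=9, 4²=16, 5²=25, 6²=36, 7²≡8, 8²≡23, 9²≡40, 10²≡18, 11²≡39, 12²≡21, 13²≡5, 14²≡32, 15²≡20, 16²≡10, 17²≡2, 18²≡37, 19²≡33, 20²≡31 (mod 41).
So the quadratic residues mod 41 are {1, 2, 4, 5, 8, 9, 10, 16, 18, 20, 21, 23, 25, 31, 32, 33, 36, 37, 39, 40}.

1, 2, 4, 5, 8, 9, 10, 16, 18, 20, 21, 23, 25, 31, 32, 33, 36, 37, 39, 40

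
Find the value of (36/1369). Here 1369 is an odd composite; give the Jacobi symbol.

Pull out 2^2: since 1369 ≡ 1 (mod 8), (2/1369) = +1, so (2/1369)^2 = +1.
Reciprocity: 9 ≡ 1 and 1369 ≡ 1 (mod 4), so (9/1369) = +(1369/9).
Reduce top mod 9: now compute (1/9).
Reached (1/9) = 1. Collecting the sign flips along the way, the symbol is +1.

1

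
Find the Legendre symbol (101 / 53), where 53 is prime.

First reduce: 101 ≡ 48 (mod 53).
Pull out 2^4: since 53 ≡ 5 (mod 8), (2/53) = -1, so (2/53)^4 = +1.
Reciprocity: 3 ≡ 3 and 53 ≡ 1 (mod 4), so (3/53) = +(53/3).
Reduce top mod 3: now compute (2/3).
Pull out 2: since 3 ≡ 3 (mod 8), (2/3) = -1.
Reached (1/3) = 1. Collecting the sign flips along the way, the symbol is -1.

-1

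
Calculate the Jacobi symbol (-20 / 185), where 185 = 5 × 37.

First reduce: -20 ≡ 165 (mod 185).
Reciprocity: 165 ≡ 1 and 185 ≡ 1 (mod 4), so (165/185) = +(185/165).
Reduce top mod 165: now compute (20/165).
Pull out 2^2: since 165 ≡ 5 (mod 8), (2/165) = -1, so (2/165)^2 = +1.
Reciprocity: 5 ≡ 1 and 165 ≡ 1 (mod 4), so (5/165) = +(165/5).
Reduce top mod 5: now compute (0/5).
Top reduces to 0: gcd > 1, so the symbol is 0.

0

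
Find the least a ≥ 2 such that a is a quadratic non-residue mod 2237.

2

(2/2237) = −1, so 2 is the smallest positive non-residue mod 2237.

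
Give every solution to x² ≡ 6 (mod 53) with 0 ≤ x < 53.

18, 35

53 ≡ 1 (mod 4), so we find a root by search.
Trying successive values, 18² = 324 ≡ 6 (mod 53). The other root is 53 − 18 = 35.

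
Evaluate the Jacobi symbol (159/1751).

Reciprocity: 159 ≡ 3 and 1751 ≡ 3 (mod 4), so (159/1751) = −(1751/159).
Reduce top mod 159: now compute (2/159).
Pull out 2: since 159 ≡ 7 (mod 8), (2/159) = +1.
Reached (1/159) = 1. Collecting the sign flips along the way, the symbol is -1.

-1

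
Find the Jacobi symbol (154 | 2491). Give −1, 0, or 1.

Pull out 2: since 2491 ≡ 3 (mod 8), (2/2491) = -1.
Reciprocity: 77 ≡ 1 and 2491 ≡ 3 (mod 4), so (77/2491) = +(2491/77).
Reduce top mod 77: now compute (27/77).
Reciprocity: 27 ≡ 3 and 77 ≡ 1 (mod 4), so (27/77) = +(77/27).
Reduce top mod 27: now compute (23/27).
Reciprocity: 23 ≡ 3 and 27 ≡ 3 (mod 4), so (23/27) = −(27/23).
Reduce top mod 23: now compute (4/23).
Pull out 2^2: since 23 ≡ 7 (mod 8), (2/23) = +1, so (2/23)^2 = +1.
Reached (1/23) = 1. Collecting the sign flips along the way, the symbol is +1.

1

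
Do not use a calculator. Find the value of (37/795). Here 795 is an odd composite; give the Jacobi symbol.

Reciprocity: 37 ≡ 1 and 795 ≡ 3 (mod 4), so (37/795) = +(795/37).
Reduce top mod 37: now compute (18/37).
Pull out 2: since 37 ≡ 5 (mod 8), (2/37) = -1.
Reciprocity: 9 ≡ 1 and 37 ≡ 1 (mod 4), so (9/37) = +(37/9).
Reduce top mod 9: now compute (1/9).
Reached (1/9) = 1. Collecting the sign flips along the way, the symbol is -1.

-1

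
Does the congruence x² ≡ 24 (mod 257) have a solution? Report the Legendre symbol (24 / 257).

Pull out 2^3: since 257 ≡ 1 (mod 8), (2/257) = +1, so (2/257)^3 = +1.
Reciprocity: 3 ≡ 3 and 257 ≡ 1 (mod 4), so (3/257) = +(257/3).
Reduce top mod 3: now compute (2/3).
Pull out 2: since 3 ≡ 3 (mod 8), (2/3) = -1.
Reached (1/3) = 1. Collecting the sign flips along the way, the symbol is -1.

-1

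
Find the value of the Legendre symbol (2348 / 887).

First reduce: 2348 ≡ 574 (mod 887).
Pull out 2: since 887 ≡ 7 (mod 8), (2/887) = +1.
Reciprocity: 287 ≡ 3 and 887 ≡ 3 (mod 4), so (287/887) = −(887/287).
Reduce top mod 287: now compute (26/287).
Pull out 2: since 287 ≡ 7 (mod 8), (2/287) = +1.
Reciprocity: 13 ≡ 1 and 287 ≡ 3 (mod 4), so (13/287) = +(287/13).
Reduce top mod 13: now compute (1/13).
Reached (1/13) = 1. Collecting the sign flips along the way, the symbol is -1.

-1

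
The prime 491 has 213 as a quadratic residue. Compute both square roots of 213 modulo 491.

236, 255

Since 491 ≡ 3 (mod 4), a square root of 213 is 213^((491+1)/4) = 213^123 mod 491.
Repeated squaring: 213^2≡197, 213^4≡20, 213^8≡400, 213^16≡425, 213^32≡428, 213^64≡41 (mod 491).
213^123 = 213^(64+32+16+8+2+1) ≡ 255 (mod 491).
Check: 255² = 65025 ≡ 213 (mod 491). The two roots are 236 and 255.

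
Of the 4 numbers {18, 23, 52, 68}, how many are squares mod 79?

3

(18/79) = +1 → QR.
(23/79) = +1 → QR.
(52/79) = +1 → QR.
(68/79) = -1 → non-residue.
Total quadratic residues among the 4: 3.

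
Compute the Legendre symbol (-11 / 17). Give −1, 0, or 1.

-1

First reduce: -11 ≡ 6 (mod 17).
Pull out 2: since 17 ≡ 1 (mod 8), (2/17) = +1.
Reciprocity: 3 ≡ 3 and 17 ≡ 1 (mod 4), so (3/17) = +(17/3).
Reduce top mod 3: now compute (2/3).
Pull out 2: since 3 ≡ 3 (mod 8), (2/3) = -1.
Reached (1/3) = 1. Collecting the sign flips along the way, the symbol is -1.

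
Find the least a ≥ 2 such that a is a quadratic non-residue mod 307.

(2/307) = −1, so 2 is the smallest positive non-residue mod 307.

2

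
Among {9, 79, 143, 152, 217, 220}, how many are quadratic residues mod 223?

(9/223) = +1 → QR.
(79/223) = -1 → non-residue.
(143/223) = +1 → QR.
(152/223) = +1 → QR.
(217/223) = +1 → QR.
(220/223) = +1 → QR.
Total quadratic residues among the 6: 5.

5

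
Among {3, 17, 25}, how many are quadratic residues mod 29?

(3/29) = -1 → non-residue.
(17/29) = -1 → non-residue.
(25/29) = +1 → QR.
Total quadratic residues among the 3: 1.

1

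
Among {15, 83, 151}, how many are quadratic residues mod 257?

1

(15/257) = +1 → QR.
(83/257) = -1 → non-residue.
(151/257) = -1 → non-residue.
Total quadratic residues among the 3: 1.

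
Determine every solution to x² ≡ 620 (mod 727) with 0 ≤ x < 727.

320, 407

Since 727 ≡ 3 (mod 4), a square root of 620 is 620^((727+1)/4) = 620^182 mod 727.
Repeated squaring: 620^2≡544, 620^4≡47, 620^8≡28, 620^16≡57, 620^32≡341, 620^64≡688, 620^128≡67 (mod 727).
620^182 = 620^(128+32+16+4+2) ≡ 407 (mod 727).
Check: 407² = 165649 ≡ 620 (mod 727). The two roots are 320 and 407.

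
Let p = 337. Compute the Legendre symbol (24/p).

Pull out 2^3: since 337 ≡ 1 (mod 8), (2/337) = +1, so (2/337)^3 = +1.
Reciprocity: 3 ≡ 3 and 337 ≡ 1 (mod 4), so (3/337) = +(337/3).
Reduce top mod 3: now compute (1/3).
Reached (1/3) = 1. Collecting the sign flips along the way, the symbol is +1.

1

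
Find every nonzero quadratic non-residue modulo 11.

2, 6, 7, 8, 10

Square k = 1,…,5 (k and 11−k give the same square):
1²=1, 2²=4, 3²=9, 4²≡5, 5²≡3 (mod 11).
The residues are {1, 3, 4, 5, 9}; the non-residues are the remaining 5 nonzero classes.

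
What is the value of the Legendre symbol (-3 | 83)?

-1

First reduce: -3 ≡ 80 (mod 83).
Pull out 2^4: since 83 ≡ 3 (mod 8), (2/83) = -1, so (2/83)^4 = +1.
Reciprocity: 5 ≡ 1 and 83 ≡ 3 (mod 4), so (5/83) = +(83/5).
Reduce top mod 5: now compute (3/5).
Reciprocity: 3 ≡ 3 and 5 ≡ 1 (mod 4), so (3/5) = +(5/3).
Reduce top mod 3: now compute (2/3).
Pull out 2: since 3 ≡ 3 (mod 8), (2/3) = -1.
Reached (1/3) = 1. Collecting the sign flips along the way, the symbol is -1.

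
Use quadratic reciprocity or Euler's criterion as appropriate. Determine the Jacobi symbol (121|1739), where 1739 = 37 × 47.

1

Reciprocity: 121 ≡ 1 and 1739 ≡ 3 (mod 4), so (121/1739) = +(1739/121).
Reduce top mod 121: now compute (45/121).
Reciprocity: 45 ≡ 1 and 121 ≡ 1 (mod 4), so (45/121) = +(121/45).
Reduce top mod 45: now compute (31/45).
Reciprocity: 31 ≡ 3 and 45 ≡ 1 (mod 4), so (31/45) = +(45/31).
Reduce top mod 31: now compute (14/31).
Pull out 2: since 31 ≡ 7 (mod 8), (2/31) = +1.
Reciprocity: 7 ≡ 3 and 31 ≡ 3 (mod 4), so (7/31) = −(31/7).
Reduce top mod 7: now compute (3/7).
Reciprocity: 3 ≡ 3 and 7 ≡ 3 (mod 4), so (3/7) = −(7/3).
Reduce top mod 3: now compute (1/3).
Reached (1/3) = 1. Collecting the sign flips along the way, the symbol is +1.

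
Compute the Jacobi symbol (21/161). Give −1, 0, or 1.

Reciprocity: 21 ≡ 1 and 161 ≡ 1 (mod 4), so (21/161) = +(161/21).
Reduce top mod 21: now compute (14/21).
Pull out 2: since 21 ≡ 5 (mod 8), (2/21) = -1.
Reciprocity: 7 ≡ 3 and 21 ≡ 1 (mod 4), so (7/21) = +(21/7).
Reduce top mod 7: now compute (0/7).
Top reduces to 0: gcd > 1, so the symbol is 0.

0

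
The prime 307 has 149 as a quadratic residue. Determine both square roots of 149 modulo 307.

Since 307 ≡ 3 (mod 4), a square root of 149 is 149^((307+1)/4) = 149^77 mod 307.
Repeated squaring: 149^2≡97, 149^4≡199, 149^8≡305, 149^16≡4, 149^32≡16, 149^64≡256 (mod 307).
149^77 = 149^(64+8+4+1) ≡ 145 (mod 307).
Check: 145² = 21025 ≡ 149 (mod 307). The two roots are 145 and 162.

145, 162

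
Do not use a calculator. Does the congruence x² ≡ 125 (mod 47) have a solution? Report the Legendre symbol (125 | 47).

First reduce: 125 ≡ 31 (mod 47).
Reciprocity: 31 ≡ 3 and 47 ≡ 3 (mod 4), so (31/47) = −(47/31).
Reduce top mod 31: now compute (16/31).
Pull out 2^4: since 31 ≡ 7 (mod 8), (2/31) = +1, so (2/31)^4 = +1.
Reached (1/31) = 1. Collecting the sign flips along the way, the symbol is -1.

-1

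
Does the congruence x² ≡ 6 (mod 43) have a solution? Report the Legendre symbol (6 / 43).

1

Pull out 2: since 43 ≡ 3 (mod 8), (2/43) = -1.
Reciprocity: 3 ≡ 3 and 43 ≡ 3 (mod 4), so (3/43) = −(43/3).
Reduce top mod 3: now compute (1/3).
Reached (1/3) = 1. Collecting the sign flips along the way, the symbol is +1.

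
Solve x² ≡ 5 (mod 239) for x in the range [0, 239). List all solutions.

31, 208

Since 239 ≡ 3 (mod 4), a square root of 5 is 5^((239+1)/4) = 5^60 mod 239.
Repeated squaring: 5^2≡25, 5^4≡147, 5^8≡99, 5^16≡2, 5^32≡4 (mod 239).
5^60 = 5^(32+16+8+4) ≡ 31 (mod 239).
Check: 31² = 961 ≡ 5 (mod 239). The two roots are 31 and 208.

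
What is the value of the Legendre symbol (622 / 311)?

0

First reduce: 622 ≡ 0 (mod 311).
Top reduces to 0: gcd > 1, so the symbol is 0.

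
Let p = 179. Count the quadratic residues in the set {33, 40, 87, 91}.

(33/179) = -1 → non-residue.
(40/179) = -1 → non-residue.
(87/179) = +1 → QR.
(91/179) = -1 → non-residue.
Total quadratic residues among the 4: 1.

1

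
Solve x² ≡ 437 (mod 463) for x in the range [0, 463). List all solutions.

Since 463 ≡ 3 (mod 4), a square root of 437 is 437^((463+1)/4) = 437^116 mod 463.
Repeated squaring: 437^2≡213, 437^4≡458, 437^8≡25, 437^16≡162, 437^32≡316, 437^64≡311 (mod 463).
437^116 = 437^(64+32+16+4) ≡ 30 (mod 463).
Check: 30² = 900 ≡ 437 (mod 463). The two roots are 30 and 433.

30, 433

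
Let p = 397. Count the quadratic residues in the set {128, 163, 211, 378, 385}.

(128/397) = -1 → non-residue.
(163/397) = +1 → QR.
(211/397) = -1 → non-residue.
(378/397) = +1 → QR.
(385/397) = +1 → QR.
Total quadratic residues among the 5: 3.

3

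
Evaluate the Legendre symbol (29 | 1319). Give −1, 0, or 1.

-1

Reciprocity: 29 ≡ 1 and 1319 ≡ 3 (mod 4), so (29/1319) = +(1319/29).
Reduce top mod 29: now compute (14/29).
Pull out 2: since 29 ≡ 5 (mod 8), (2/29) = -1.
Reciprocity: 7 ≡ 3 and 29 ≡ 1 (mod 4), so (7/29) = +(29/7).
Reduce top mod 7: now compute (1/7).
Reached (1/7) = 1. Collecting the sign flips along the way, the symbol is -1.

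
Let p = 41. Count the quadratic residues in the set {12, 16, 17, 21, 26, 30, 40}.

(12/41) = -1 → non-residue.
(16/41) = +1 → QR.
(17/41) = -1 → non-residue.
(21/41) = +1 → QR.
(26/41) = -1 → non-residue.
(30/41) = -1 → non-residue.
(40/41) = +1 → QR.
Total quadratic residues among the 7: 3.

3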